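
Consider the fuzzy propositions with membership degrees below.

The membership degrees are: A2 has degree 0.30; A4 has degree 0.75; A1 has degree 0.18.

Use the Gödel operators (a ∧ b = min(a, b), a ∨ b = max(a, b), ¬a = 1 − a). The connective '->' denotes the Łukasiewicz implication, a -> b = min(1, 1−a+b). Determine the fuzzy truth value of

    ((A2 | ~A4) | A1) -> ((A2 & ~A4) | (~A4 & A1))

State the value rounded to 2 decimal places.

~A4 = 1 − 0.75 = 0.25
A2 | ~A4 = max(a, b) on (0.30, 0.25) = 0.30
(A2 | ~A4) | A1 = max(a, b) on (0.30, 0.18) = 0.30
~A4 = 1 − 0.75 = 0.25
A2 & ~A4 = min(a, b) on (0.30, 0.25) = 0.25
~A4 = 1 − 0.75 = 0.25
~A4 & A1 = min(a, b) on (0.25, 0.18) = 0.18
(A2 & ~A4) | (~A4 & A1) = max(a, b) on (0.25, 0.18) = 0.25
((A2 | ~A4) | A1) -> ((A2 & ~A4) | (~A4 & A1))  [Łukasiewicz: min(1, 1−a+b)] with a=0.30, b=0.25 → 0.95

0.95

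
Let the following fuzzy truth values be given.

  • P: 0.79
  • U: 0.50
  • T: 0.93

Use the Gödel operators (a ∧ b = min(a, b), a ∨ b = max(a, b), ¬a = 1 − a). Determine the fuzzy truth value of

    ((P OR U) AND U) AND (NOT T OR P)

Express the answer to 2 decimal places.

P OR U = max(a, b) on (0.79, 0.50) = 0.79
(P OR U) AND U = min(a, b) on (0.79, 0.50) = 0.50
NOT T = 1 − 0.93 = 0.07
NOT T OR P = max(a, b) on (0.07, 0.79) = 0.79
((P OR U) AND U) AND (NOT T OR P) = min(a, b) on (0.50, 0.79) = 0.50

0.50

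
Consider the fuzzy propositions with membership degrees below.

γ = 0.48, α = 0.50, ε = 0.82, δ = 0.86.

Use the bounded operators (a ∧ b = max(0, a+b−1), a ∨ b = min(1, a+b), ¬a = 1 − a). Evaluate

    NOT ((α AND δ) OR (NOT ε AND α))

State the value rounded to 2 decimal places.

0.64

α AND δ = max(0, a+b−1) on (0.50, 0.86) = 0.36
NOT ε = 1 − 0.82 = 0.18
NOT ε AND α = max(0, a+b−1) on (0.18, 0.50) = 0.00
(α AND δ) OR (NOT ε AND α) = min(1, a+b) on (0.36, 0.00) = 0.36
NOT ((α AND δ) OR (NOT ε AND α)) = 1 − 0.36 = 0.64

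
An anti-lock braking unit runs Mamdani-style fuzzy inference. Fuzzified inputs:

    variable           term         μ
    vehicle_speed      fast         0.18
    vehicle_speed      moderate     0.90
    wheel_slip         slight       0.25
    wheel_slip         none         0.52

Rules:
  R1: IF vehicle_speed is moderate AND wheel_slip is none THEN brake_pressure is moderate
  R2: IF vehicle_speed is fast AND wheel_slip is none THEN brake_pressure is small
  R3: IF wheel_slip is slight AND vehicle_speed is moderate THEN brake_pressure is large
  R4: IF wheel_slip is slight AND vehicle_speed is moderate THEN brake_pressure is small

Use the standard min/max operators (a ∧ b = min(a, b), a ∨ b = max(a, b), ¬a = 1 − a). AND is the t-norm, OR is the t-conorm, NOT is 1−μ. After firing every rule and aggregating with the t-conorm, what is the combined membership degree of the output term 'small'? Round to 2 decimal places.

R1: moderate=0.90, none=0.52; AND[min(a, b)] → w = 0.52
R2: fast=0.18, none=0.52; AND[min(a, b)] → w = 0.18
R3: slight=0.25, moderate=0.90; AND[min(a, b)] → w = 0.25
R4: slight=0.25, moderate=0.90; AND[min(a, b)] → w = 0.25
Rules with consequent 'small': {R2, R4} → strengths 0.18, 0.25
Aggregate via t-conorm [max(a, b)]: 0.25

0.25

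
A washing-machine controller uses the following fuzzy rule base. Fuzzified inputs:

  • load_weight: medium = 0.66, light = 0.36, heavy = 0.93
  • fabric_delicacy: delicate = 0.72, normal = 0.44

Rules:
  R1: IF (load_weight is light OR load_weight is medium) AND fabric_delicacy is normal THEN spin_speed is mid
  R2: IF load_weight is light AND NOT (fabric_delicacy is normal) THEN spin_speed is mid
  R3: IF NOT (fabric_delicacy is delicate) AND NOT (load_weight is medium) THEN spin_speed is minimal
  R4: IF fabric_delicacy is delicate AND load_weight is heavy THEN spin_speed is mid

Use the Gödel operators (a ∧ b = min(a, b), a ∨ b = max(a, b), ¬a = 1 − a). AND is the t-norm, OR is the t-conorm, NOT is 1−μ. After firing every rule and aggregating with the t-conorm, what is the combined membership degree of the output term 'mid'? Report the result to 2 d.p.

R1: (light=0.36 OR medium=0.66) = 0.66; AND[min(a, b)] with normal=0.44 → w = 0.44
R2: light=0.36, ¬normal=1−0.44=0.56; AND[min(a, b)] → w = 0.36
R3: ¬delicate=1−0.72=0.28, ¬medium=1−0.66=0.34; AND[min(a, b)] → w = 0.28
R4: delicate=0.72, heavy=0.93; AND[min(a, b)] → w = 0.72
Rules with consequent 'mid': {R1, R2, R4} → strengths 0.44, 0.36, 0.72
Aggregate via t-conorm [max(a, b)]: 0.72

0.72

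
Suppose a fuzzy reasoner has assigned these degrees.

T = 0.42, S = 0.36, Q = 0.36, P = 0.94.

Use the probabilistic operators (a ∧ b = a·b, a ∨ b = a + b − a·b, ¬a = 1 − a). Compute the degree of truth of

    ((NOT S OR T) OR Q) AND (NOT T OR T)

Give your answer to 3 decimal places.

0.655

NOT S = 1 − 0.3600 = 0.6400
NOT S OR T = a + b − a·b on (0.6400, 0.4200) = 0.7912
(NOT S OR T) OR Q = a + b − a·b on (0.7912, 0.3600) = 0.8664
NOT T = 1 − 0.4200 = 0.5800
NOT T OR T = a + b − a·b on (0.5800, 0.4200) = 0.7564
((NOT S OR T) OR Q) AND (NOT T OR T) = a·b on (0.8664, 0.7564) = 0.6553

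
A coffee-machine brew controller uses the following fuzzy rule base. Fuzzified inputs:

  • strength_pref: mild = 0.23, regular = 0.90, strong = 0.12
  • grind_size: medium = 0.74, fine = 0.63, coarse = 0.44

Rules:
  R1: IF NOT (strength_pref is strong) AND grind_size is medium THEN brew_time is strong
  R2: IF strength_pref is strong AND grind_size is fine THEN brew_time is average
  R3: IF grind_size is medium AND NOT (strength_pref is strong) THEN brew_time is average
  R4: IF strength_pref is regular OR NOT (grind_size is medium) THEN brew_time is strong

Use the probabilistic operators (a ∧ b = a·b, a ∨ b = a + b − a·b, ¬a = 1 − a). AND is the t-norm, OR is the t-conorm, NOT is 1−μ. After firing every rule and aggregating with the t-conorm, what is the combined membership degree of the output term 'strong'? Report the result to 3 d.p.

R1: ¬strong=1−0.12=0.88, medium=0.74; AND[a·b] → w = 0.6512
R2: strong=0.12, fine=0.63; AND[a·b] → w = 0.0756
R3: medium=0.74, ¬strong=1−0.12=0.88; AND[a·b] → w = 0.6512
R4: regular=0.90, ¬medium=1−0.74=0.26; OR[a + b − a·b] → w = 0.9260
Rules with consequent 'strong': {R1, R4} → strengths 0.6512, 0.9260
Aggregate via t-conorm [a + b − a·b]: 0.9742

0.974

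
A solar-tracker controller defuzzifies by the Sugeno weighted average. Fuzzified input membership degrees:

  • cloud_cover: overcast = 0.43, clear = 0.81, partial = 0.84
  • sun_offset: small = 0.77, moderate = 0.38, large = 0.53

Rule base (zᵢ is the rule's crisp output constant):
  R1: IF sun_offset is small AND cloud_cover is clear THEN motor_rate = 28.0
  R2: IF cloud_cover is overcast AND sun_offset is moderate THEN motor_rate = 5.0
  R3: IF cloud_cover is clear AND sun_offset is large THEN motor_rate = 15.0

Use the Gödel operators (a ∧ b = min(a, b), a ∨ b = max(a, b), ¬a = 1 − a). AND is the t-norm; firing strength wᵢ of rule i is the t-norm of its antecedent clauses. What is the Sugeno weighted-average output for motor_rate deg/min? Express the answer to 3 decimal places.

18.696

R1 (z=28.0): small=0.77, clear=0.81; AND[min(a, b)] → w = 0.77
R2 (z=5.0): overcast=0.43, moderate=0.38; AND[min(a, b)] → w = 0.38
R3 (z=15.0): clear=0.81, large=0.53; AND[min(a, b)] → w = 0.53
Weighted average = (0.77·28.0 + 0.38·5.0 + 0.53·15.0) / (0.77 + 0.38 + 0.53)
  = 31.4100 / 1.6800 = 18.696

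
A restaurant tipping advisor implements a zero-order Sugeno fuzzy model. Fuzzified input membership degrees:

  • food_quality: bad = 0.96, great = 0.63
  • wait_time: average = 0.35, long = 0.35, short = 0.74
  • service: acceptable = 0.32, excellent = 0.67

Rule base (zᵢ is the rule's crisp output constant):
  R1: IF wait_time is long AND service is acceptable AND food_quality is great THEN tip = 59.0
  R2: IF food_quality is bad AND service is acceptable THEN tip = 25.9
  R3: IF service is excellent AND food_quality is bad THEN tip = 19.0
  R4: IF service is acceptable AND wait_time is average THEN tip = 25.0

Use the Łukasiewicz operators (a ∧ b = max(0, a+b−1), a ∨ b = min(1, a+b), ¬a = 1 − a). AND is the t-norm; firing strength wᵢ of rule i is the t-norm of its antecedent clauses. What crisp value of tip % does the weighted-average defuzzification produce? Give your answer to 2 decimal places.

R1 (z=59.0): long=0.35, acceptable=0.32, great=0.63; AND[max(0, a+b−1)] → w = 0.00
R2 (z=25.9): bad=0.96, acceptable=0.32; AND[max(0, a+b−1)] → w = 0.28
R3 (z=19.0): excellent=0.67, bad=0.96; AND[max(0, a+b−1)] → w = 0.63
R4 (z=25.0): acceptable=0.32, average=0.35; AND[max(0, a+b−1)] → w = 0.00
Weighted average = (0.00·59.0 + 0.28·25.9 + 0.63·19.0 + 0.00·25.0) / (0.00 + 0.28 + 0.63 + 0.00)
  = 19.2220 / 0.9100 = 21.12

21.12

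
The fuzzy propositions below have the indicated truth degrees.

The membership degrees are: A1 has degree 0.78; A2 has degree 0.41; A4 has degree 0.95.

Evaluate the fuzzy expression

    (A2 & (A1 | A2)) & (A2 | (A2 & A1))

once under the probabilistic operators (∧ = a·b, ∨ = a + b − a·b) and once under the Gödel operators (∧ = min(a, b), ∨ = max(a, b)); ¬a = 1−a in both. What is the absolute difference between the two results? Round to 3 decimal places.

0.196

Under probabilistic:
  A1 | A2 = a + b − a·b on (0.7800, 0.4100) = 0.8702
  A2 & (A1 | A2) = a·b on (0.4100, 0.8702) = 0.3568
  A2 & A1 = a·b on (0.4100, 0.7800) = 0.3198
  A2 | (A2 & A1) = a + b − a·b on (0.4100, 0.3198) = 0.5987
  (A2 & (A1 | A2)) & (A2 | (A2 & A1)) = a·b on (0.3568, 0.5987) = 0.2136
  → value = 0.2136
Under Gödel:
  A1 | A2 = max(a, b) on (0.78, 0.41) = 0.78
  A2 & (A1 | A2) = min(a, b) on (0.41, 0.78) = 0.41
  A2 & A1 = min(a, b) on (0.41, 0.78) = 0.41
  A2 | (A2 & A1) = max(a, b) on (0.41, 0.41) = 0.41
  (A2 & (A1 | A2)) & (A2 | (A2 & A1)) = min(a, b) on (0.41, 0.41) = 0.41
  → value = 0.4100
|0.2136 − 0.4100| = 0.196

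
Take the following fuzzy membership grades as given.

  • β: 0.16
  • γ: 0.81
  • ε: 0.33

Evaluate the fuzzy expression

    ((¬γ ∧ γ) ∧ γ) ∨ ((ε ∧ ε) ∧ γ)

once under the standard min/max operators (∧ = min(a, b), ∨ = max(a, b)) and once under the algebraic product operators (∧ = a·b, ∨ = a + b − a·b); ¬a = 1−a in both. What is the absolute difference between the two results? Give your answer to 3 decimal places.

0.128

Under standard min/max:
  ¬γ = 1 − 0.81 = 0.19
  ¬γ ∧ γ = min(a, b) on (0.19, 0.81) = 0.19
  (¬γ ∧ γ) ∧ γ = min(a, b) on (0.19, 0.81) = 0.19
  ε ∧ ε = min(a, b) on (0.33, 0.33) = 0.33
  (ε ∧ ε) ∧ γ = min(a, b) on (0.33, 0.81) = 0.33
  ((¬γ ∧ γ) ∧ γ) ∨ ((ε ∧ ε) ∧ γ) = max(a, b) on (0.19, 0.33) = 0.33
  → value = 0.3300
Under algebraic product:
  ¬γ = 1 − 0.8100 = 0.1900
  ¬γ ∧ γ = a·b on (0.1900, 0.8100) = 0.1539
  (¬γ ∧ γ) ∧ γ = a·b on (0.1539, 0.8100) = 0.1247
  ε ∧ ε = a·b on (0.3300, 0.3300) = 0.1089
  (ε ∧ ε) ∧ γ = a·b on (0.1089, 0.8100) = 0.0882
  ((¬γ ∧ γ) ∧ γ) ∨ ((ε ∧ ε) ∧ γ) = a + b − a·b on (0.1247, 0.0882) = 0.2019
  → value = 0.2019
|0.3300 − 0.2019| = 0.128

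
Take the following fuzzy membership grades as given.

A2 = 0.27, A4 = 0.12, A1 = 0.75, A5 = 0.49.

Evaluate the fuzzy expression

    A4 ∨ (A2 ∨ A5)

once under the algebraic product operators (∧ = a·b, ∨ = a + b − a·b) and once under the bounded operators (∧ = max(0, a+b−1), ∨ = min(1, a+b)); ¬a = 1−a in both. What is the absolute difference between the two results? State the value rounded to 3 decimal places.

0.208

Under algebraic product:
  A2 ∨ A5 = a + b − a·b on (0.2700, 0.4900) = 0.6277
  A4 ∨ (A2 ∨ A5) = a + b − a·b on (0.1200, 0.6277) = 0.6724
  → value = 0.6724
Under bounded:
  A2 ∨ A5 = min(1, a+b) on (0.27, 0.49) = 0.76
  A4 ∨ (A2 ∨ A5) = min(1, a+b) on (0.12, 0.76) = 0.88
  → value = 0.8800
|0.6724 − 0.8800| = 0.208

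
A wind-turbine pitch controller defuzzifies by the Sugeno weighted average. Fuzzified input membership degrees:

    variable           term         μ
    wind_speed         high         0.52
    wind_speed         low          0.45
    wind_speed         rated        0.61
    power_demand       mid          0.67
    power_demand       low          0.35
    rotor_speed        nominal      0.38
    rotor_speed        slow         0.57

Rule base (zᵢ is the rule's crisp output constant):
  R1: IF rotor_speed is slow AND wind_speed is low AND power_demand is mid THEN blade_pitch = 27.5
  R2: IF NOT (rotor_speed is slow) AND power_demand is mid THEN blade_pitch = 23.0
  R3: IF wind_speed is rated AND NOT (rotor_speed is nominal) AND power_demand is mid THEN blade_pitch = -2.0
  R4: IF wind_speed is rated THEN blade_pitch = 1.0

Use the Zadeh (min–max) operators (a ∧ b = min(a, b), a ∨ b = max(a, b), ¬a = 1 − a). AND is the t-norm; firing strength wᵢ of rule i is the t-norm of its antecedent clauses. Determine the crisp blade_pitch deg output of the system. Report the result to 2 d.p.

10.31

R1 (z=27.5): slow=0.57, low=0.45, mid=0.67; AND[min(a, b)] → w = 0.45
R2 (z=23.0): ¬slow=1−0.57=0.43, mid=0.67; AND[min(a, b)] → w = 0.43
R3 (z=-2.0): rated=0.61, ¬nominal=1−0.38=0.62, mid=0.67; AND[min(a, b)] → w = 0.61
R4 (z=1.0): rated=0.61 → w = 0.61
Weighted average = (0.45·27.5 + 0.43·23.0 + 0.61·-2.0 + 0.61·1.0) / (0.45 + 0.43 + 0.61 + 0.61)
  = 21.6550 / 2.1000 = 10.31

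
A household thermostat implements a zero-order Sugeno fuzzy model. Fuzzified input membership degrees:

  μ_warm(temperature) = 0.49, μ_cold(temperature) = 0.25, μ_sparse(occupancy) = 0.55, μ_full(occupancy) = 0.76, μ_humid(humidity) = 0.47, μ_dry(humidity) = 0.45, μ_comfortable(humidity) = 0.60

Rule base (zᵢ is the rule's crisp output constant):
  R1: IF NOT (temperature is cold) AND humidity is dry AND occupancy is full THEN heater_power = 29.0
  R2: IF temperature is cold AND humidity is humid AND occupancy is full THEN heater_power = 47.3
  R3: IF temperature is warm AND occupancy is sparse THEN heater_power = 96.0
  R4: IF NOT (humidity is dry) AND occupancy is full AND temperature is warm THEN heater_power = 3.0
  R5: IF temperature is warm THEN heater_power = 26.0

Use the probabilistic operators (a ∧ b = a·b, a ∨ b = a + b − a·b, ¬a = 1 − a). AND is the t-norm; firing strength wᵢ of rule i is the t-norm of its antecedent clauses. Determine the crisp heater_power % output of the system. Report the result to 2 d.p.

38.84

R1 (z=29.0): ¬cold=1−0.25=0.75, dry=0.45, full=0.76; AND[a·b] → w = 0.2565
R2 (z=47.3): cold=0.25, humid=0.47, full=0.76; AND[a·b] → w = 0.0893
R3 (z=96.0): warm=0.49, sparse=0.55; AND[a·b] → w = 0.2695
R4 (z=3.0): ¬dry=1−0.45=0.55, full=0.76, warm=0.49; AND[a·b] → w = 0.2048
R5 (z=26.0): warm=0.49 → w = 0.4900
Weighted average = (0.2565·29.0 + 0.0893·47.3 + 0.2695·96.0 + 0.2048·3.0 + 0.4900·26.0) / (0.2565 + 0.0893 + 0.2695 + 0.2048 + 0.4900)
  = 50.8888 / 1.3101 = 38.84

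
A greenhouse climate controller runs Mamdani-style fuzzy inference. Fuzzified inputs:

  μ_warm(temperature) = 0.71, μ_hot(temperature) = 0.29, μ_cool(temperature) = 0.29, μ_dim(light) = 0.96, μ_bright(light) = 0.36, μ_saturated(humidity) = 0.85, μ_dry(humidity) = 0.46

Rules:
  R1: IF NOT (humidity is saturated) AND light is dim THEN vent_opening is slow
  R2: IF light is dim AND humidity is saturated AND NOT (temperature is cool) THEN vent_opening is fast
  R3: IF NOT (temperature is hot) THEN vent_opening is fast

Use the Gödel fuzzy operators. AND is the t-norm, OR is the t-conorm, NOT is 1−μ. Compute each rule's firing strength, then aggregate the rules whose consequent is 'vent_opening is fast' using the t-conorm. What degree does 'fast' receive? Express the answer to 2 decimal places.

R1: ¬saturated=1−0.85=0.15, dim=0.96; AND[min(a, b)] → w = 0.15
R2: dim=0.96, saturated=0.85, ¬cool=1−0.29=0.71; AND[min(a, b)] → w = 0.71
R3: ¬hot=1−0.29=0.71 → w = 0.71
Rules with consequent 'fast': {R2, R3} → strengths 0.71, 0.71
Aggregate via t-conorm [max(a, b)]: 0.71

0.71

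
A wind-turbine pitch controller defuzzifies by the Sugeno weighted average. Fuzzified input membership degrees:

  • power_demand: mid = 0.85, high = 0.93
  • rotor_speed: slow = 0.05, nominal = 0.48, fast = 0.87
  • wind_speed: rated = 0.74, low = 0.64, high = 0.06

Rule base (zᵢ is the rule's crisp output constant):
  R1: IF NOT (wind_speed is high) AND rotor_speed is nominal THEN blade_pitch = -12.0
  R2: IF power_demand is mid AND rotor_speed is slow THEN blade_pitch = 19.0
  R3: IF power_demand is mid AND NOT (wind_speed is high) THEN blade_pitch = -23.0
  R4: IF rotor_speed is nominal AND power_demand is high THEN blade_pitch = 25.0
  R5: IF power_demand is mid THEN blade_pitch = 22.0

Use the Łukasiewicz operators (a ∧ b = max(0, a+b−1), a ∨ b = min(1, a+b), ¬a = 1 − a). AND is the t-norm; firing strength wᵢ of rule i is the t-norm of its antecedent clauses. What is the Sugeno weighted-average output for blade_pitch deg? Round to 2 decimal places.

R1 (z=-12.0): ¬high=1−0.06=0.94, nominal=0.48; AND[max(0, a+b−1)] → w = 0.42
R2 (z=19.0): mid=0.85, slow=0.05; AND[max(0, a+b−1)] → w = 0.00
R3 (z=-23.0): mid=0.85, ¬high=1−0.06=0.94; AND[max(0, a+b−1)] → w = 0.79
R4 (z=25.0): nominal=0.48, high=0.93; AND[max(0, a+b−1)] → w = 0.41
R5 (z=22.0): mid=0.85 → w = 0.85
Weighted average = (0.42·-12.0 + 0.00·19.0 + 0.79·-23.0 + 0.41·25.0 + 0.85·22.0) / (0.42 + 0.00 + 0.79 + 0.41 + 0.85)
  = 5.7400 / 2.4700 = 2.32

2.32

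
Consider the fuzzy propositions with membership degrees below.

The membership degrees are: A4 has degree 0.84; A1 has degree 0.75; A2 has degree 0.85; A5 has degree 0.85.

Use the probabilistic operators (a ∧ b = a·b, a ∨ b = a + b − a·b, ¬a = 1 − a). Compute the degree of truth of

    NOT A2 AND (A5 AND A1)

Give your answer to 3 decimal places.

0.096

NOT A2 = 1 − 0.8500 = 0.1500
A5 AND A1 = a·b on (0.8500, 0.7500) = 0.6375
NOT A2 AND (A5 AND A1) = a·b on (0.1500, 0.6375) = 0.0956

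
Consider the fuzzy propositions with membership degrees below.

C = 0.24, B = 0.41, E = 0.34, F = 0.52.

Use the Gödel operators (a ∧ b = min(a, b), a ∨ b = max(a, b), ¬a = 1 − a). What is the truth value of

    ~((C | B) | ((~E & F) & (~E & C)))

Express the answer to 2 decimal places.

0.59

C | B = max(a, b) on (0.24, 0.41) = 0.41
~E = 1 − 0.34 = 0.66
~E & F = min(a, b) on (0.66, 0.52) = 0.52
~E = 1 − 0.34 = 0.66
~E & C = min(a, b) on (0.66, 0.24) = 0.24
(~E & F) & (~E & C) = min(a, b) on (0.52, 0.24) = 0.24
(C | B) | ((~E & F) & (~E & C)) = max(a, b) on (0.41, 0.24) = 0.41
~((C | B) | ((~E & F) & (~E & C))) = 1 − 0.41 = 0.59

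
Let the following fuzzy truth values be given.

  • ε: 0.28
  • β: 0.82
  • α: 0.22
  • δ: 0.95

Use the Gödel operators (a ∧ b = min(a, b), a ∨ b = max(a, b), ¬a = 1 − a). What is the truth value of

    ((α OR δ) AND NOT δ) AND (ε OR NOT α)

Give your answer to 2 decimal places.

0.05

α OR δ = max(a, b) on (0.22, 0.95) = 0.95
NOT δ = 1 − 0.95 = 0.05
(α OR δ) AND NOT δ = min(a, b) on (0.95, 0.05) = 0.05
NOT α = 1 − 0.22 = 0.78
ε OR NOT α = max(a, b) on (0.28, 0.78) = 0.78
((α OR δ) AND NOT δ) AND (ε OR NOT α) = min(a, b) on (0.05, 0.78) = 0.05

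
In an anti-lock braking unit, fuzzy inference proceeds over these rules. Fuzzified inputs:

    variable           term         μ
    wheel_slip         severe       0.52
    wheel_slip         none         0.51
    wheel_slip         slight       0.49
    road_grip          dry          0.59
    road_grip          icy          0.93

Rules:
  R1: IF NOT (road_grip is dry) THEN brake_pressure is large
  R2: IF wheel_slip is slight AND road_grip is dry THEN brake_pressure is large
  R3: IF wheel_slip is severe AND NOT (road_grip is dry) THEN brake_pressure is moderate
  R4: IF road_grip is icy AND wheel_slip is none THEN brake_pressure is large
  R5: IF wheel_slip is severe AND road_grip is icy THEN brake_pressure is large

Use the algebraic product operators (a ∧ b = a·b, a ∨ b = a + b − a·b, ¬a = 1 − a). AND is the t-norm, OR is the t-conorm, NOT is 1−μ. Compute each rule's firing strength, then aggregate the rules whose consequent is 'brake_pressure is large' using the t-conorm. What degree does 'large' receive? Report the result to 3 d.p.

R1: ¬dry=1−0.59=0.41 → w = 0.4100
R2: slight=0.49, dry=0.59; AND[a·b] → w = 0.2891
R3: severe=0.52, ¬dry=1−0.59=0.41; AND[a·b] → w = 0.2132
R4: icy=0.93, none=0.51; AND[a·b] → w = 0.4743
R5: severe=0.52, icy=0.93; AND[a·b] → w = 0.4836
Rules with consequent 'large': {R1, R2, R4, R5} → strengths 0.4100, 0.2891, 0.4743, 0.4836
Aggregate via t-conorm [a + b − a·b]: 0.8861

0.886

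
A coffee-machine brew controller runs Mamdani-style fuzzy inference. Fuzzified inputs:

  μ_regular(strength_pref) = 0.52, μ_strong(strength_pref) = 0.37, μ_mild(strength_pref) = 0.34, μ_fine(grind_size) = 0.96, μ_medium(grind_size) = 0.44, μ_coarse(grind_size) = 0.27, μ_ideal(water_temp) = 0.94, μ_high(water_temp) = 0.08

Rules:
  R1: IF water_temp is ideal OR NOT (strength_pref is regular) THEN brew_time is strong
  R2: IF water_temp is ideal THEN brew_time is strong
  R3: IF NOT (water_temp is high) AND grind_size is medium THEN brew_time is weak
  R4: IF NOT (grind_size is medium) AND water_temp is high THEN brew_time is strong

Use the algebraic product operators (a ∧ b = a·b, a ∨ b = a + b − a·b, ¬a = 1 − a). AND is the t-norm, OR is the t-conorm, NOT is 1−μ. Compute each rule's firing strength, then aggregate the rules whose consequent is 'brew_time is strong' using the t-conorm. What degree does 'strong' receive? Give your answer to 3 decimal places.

R1: ideal=0.94, ¬regular=1−0.52=0.48; OR[a + b − a·b] → w = 0.9688
R2: ideal=0.94 → w = 0.9400
R3: ¬high=1−0.08=0.92, medium=0.44; AND[a·b] → w = 0.4048
R4: ¬medium=1−0.44=0.56, high=0.08; AND[a·b] → w = 0.0448
Rules with consequent 'strong': {R1, R2, R4} → strengths 0.9688, 0.9400, 0.0448
Aggregate via t-conorm [a + b − a·b]: 0.9982

0.998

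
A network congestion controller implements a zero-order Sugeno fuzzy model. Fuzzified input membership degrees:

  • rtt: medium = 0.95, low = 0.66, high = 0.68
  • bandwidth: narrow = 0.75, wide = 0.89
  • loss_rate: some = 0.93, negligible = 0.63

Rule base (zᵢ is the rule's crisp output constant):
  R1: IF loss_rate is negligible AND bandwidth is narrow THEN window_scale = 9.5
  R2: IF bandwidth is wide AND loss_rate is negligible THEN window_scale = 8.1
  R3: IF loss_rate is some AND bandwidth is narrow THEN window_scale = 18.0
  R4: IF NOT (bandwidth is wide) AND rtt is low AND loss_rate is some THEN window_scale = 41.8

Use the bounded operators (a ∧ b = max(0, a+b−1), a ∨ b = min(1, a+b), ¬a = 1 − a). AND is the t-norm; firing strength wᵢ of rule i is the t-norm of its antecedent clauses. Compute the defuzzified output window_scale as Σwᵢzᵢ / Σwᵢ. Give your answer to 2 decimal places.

12.70

R1 (z=9.5): negligible=0.63, narrow=0.75; AND[max(0, a+b−1)] → w = 0.38
R2 (z=8.1): wide=0.89, negligible=0.63; AND[max(0, a+b−1)] → w = 0.52
R3 (z=18.0): some=0.93, narrow=0.75; AND[max(0, a+b−1)] → w = 0.68
R4 (z=41.8): ¬wide=1−0.89=0.11, low=0.66, some=0.93; AND[max(0, a+b−1)] → w = 0.00
Weighted average = (0.38·9.5 + 0.52·8.1 + 0.68·18.0 + 0.00·41.8) / (0.38 + 0.52 + 0.68 + 0.00)
  = 20.0620 / 1.5800 = 12.70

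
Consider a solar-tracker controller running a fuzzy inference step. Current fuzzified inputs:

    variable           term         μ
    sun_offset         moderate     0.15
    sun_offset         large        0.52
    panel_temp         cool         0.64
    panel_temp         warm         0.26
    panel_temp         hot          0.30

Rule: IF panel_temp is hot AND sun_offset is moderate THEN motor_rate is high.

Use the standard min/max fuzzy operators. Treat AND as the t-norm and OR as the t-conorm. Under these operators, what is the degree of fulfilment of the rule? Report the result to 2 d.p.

firing strength: hot=0.30, moderate=0.15; AND[min(a, b)] → w = 0.15

0.15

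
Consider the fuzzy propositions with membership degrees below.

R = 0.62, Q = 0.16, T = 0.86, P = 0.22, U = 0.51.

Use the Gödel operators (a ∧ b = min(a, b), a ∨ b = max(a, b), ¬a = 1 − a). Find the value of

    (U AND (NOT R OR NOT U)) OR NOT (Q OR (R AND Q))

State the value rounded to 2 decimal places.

0.84

NOT R = 1 − 0.62 = 0.38
NOT U = 1 − 0.51 = 0.49
NOT R OR NOT U = max(a, b) on (0.38, 0.49) = 0.49
U AND (NOT R OR NOT U) = min(a, b) on (0.51, 0.49) = 0.49
R AND Q = min(a, b) on (0.62, 0.16) = 0.16
Q OR (R AND Q) = max(a, b) on (0.16, 0.16) = 0.16
NOT (Q OR (R AND Q)) = 1 − 0.16 = 0.84
(U AND (NOT R OR NOT U)) OR NOT (Q OR (R AND Q)) = max(a, b) on (0.49, 0.84) = 0.84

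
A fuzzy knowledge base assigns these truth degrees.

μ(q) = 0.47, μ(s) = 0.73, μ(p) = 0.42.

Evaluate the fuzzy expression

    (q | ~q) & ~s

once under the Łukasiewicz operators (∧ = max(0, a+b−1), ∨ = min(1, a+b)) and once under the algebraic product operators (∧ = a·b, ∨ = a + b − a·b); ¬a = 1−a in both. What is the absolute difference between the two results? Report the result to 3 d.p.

0.067

Under Łukasiewicz:
  ~q = 1 − 0.47 = 0.53
  q | ~q = min(1, a+b) on (0.47, 0.53) = 1.00
  ~s = 1 − 0.73 = 0.27
  (q | ~q) & ~s = max(0, a+b−1) on (1.00, 0.27) = 0.27
  → value = 0.2700
Under algebraic product:
  ~q = 1 − 0.4700 = 0.5300
  q | ~q = a + b − a·b on (0.4700, 0.5300) = 0.7509
  ~s = 1 − 0.7300 = 0.2700
  (q | ~q) & ~s = a·b on (0.7509, 0.2700) = 0.2027
  → value = 0.2027
|0.2700 − 0.2027| = 0.067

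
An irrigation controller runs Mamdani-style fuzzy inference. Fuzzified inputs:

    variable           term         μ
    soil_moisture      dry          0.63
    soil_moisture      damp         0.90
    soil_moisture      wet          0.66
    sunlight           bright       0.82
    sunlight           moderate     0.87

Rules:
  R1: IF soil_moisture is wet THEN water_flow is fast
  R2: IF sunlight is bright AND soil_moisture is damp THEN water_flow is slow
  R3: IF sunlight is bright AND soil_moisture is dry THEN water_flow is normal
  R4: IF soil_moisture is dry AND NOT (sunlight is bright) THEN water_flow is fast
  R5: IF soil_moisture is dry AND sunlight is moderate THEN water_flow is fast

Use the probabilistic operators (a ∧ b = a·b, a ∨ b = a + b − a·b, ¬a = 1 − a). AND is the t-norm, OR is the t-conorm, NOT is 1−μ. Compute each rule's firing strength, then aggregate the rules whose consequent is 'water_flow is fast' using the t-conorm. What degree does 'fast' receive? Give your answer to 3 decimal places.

R1: wet=0.66 → w = 0.6600
R2: bright=0.82, damp=0.90; AND[a·b] → w = 0.7380
R3: bright=0.82, dry=0.63; AND[a·b] → w = 0.5166
R4: dry=0.63, ¬bright=1−0.82=0.18; AND[a·b] → w = 0.1134
R5: dry=0.63, moderate=0.87; AND[a·b] → w = 0.5481
Rules with consequent 'fast': {R1, R4, R5} → strengths 0.6600, 0.1134, 0.5481
Aggregate via t-conorm [a + b − a·b]: 0.8638

0.864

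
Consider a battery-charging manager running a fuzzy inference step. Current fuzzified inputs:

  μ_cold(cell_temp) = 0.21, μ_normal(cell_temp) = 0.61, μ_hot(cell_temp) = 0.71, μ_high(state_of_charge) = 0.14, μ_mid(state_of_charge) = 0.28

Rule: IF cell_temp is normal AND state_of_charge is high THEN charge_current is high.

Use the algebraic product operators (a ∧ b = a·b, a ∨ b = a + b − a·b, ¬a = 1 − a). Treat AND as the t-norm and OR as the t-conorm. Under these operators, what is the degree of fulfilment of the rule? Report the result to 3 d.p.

firing strength: normal=0.61, high=0.14; AND[a·b] → w = 0.0854

0.085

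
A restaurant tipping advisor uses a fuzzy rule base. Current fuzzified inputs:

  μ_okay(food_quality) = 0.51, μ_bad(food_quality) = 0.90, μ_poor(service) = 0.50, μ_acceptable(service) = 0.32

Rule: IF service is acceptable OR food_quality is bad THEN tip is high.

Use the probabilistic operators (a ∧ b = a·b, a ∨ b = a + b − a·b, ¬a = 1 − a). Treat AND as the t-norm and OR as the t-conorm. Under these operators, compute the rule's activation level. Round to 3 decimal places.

firing strength: acceptable=0.32, bad=0.90; OR[a + b − a·b] → w = 0.9320

0.932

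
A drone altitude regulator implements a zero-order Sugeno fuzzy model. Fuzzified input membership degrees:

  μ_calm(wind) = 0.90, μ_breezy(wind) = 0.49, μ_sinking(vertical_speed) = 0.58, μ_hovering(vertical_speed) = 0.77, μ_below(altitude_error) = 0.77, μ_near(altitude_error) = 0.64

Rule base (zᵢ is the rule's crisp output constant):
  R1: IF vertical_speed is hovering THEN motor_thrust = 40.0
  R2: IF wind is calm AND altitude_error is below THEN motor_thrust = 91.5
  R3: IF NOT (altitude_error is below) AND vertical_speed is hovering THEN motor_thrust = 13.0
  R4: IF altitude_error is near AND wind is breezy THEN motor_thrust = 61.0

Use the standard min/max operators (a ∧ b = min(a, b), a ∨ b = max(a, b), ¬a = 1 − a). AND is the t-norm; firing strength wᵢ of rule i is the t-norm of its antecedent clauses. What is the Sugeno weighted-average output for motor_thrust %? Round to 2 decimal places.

R1 (z=40.0): hovering=0.77 → w = 0.77
R2 (z=91.5): calm=0.90, below=0.77; AND[min(a, b)] → w = 0.77
R3 (z=13.0): ¬below=1−0.77=0.23, hovering=0.77; AND[min(a, b)] → w = 0.23
R4 (z=61.0): near=0.64, breezy=0.49; AND[min(a, b)] → w = 0.49
Weighted average = (0.77·40.0 + 0.77·91.5 + 0.23·13.0 + 0.49·61.0) / (0.77 + 0.77 + 0.23 + 0.49)
  = 134.1350 / 2.2600 = 59.35

59.35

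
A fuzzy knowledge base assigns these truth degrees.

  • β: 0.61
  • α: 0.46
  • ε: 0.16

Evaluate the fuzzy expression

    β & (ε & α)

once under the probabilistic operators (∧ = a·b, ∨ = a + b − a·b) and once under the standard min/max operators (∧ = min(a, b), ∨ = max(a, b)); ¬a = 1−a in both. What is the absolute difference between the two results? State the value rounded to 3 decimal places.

Under probabilistic:
  ε & α = a·b on (0.1600, 0.4600) = 0.0736
  β & (ε & α) = a·b on (0.6100, 0.0736) = 0.0449
  → value = 0.0449
Under standard min/max:
  ε & α = min(a, b) on (0.16, 0.46) = 0.16
  β & (ε & α) = min(a, b) on (0.61, 0.16) = 0.16
  → value = 0.1600
|0.0449 − 0.1600| = 0.115

0.115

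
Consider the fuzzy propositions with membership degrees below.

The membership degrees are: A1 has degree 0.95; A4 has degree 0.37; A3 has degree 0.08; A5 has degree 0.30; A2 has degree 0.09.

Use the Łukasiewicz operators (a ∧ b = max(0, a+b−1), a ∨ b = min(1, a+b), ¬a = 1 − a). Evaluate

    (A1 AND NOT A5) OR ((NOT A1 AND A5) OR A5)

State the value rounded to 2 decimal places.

0.95

NOT A5 = 1 − 0.30 = 0.70
A1 AND NOT A5 = max(0, a+b−1) on (0.95, 0.70) = 0.65
NOT A1 = 1 − 0.95 = 0.05
NOT A1 AND A5 = max(0, a+b−1) on (0.05, 0.30) = 0.00
(NOT A1 AND A5) OR A5 = min(1, a+b) on (0.00, 0.30) = 0.30
(A1 AND NOT A5) OR ((NOT A1 AND A5) OR A5) = min(1, a+b) on (0.65, 0.30) = 0.95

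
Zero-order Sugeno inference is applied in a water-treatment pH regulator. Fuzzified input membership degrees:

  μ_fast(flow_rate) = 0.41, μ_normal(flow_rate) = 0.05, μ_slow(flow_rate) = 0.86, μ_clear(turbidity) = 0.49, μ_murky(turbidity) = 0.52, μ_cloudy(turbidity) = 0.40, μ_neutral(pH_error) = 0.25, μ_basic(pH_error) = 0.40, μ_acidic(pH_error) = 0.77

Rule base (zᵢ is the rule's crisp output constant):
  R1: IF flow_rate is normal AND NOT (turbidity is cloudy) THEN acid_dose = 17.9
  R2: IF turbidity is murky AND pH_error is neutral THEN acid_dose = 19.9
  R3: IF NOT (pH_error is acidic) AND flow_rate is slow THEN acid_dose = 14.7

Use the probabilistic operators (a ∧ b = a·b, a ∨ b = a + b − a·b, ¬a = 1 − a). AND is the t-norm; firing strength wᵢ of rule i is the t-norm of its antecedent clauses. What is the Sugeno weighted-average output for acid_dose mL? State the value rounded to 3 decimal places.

R1 (z=17.9): normal=0.05, ¬cloudy=1−0.40=0.60; AND[a·b] → w = 0.0300
R2 (z=19.9): murky=0.52, neutral=0.25; AND[a·b] → w = 0.1300
R3 (z=14.7): ¬acidic=1−0.77=0.23, slow=0.86; AND[a·b] → w = 0.1978
Weighted average = (0.0300·17.9 + 0.1300·19.9 + 0.1978·14.7) / (0.0300 + 0.1300 + 0.1978)
  = 6.0317 / 0.3578 = 16.858

16.858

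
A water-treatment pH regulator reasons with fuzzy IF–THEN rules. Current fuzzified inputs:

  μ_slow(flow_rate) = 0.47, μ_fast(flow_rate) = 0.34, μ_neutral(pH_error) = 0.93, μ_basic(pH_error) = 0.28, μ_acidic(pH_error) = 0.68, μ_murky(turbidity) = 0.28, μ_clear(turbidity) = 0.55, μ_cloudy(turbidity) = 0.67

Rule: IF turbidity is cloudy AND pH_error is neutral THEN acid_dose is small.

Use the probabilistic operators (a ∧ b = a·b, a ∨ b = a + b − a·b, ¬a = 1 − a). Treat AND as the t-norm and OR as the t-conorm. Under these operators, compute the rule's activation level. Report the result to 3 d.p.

firing strength: cloudy=0.67, neutral=0.93; AND[a·b] → w = 0.6231

0.623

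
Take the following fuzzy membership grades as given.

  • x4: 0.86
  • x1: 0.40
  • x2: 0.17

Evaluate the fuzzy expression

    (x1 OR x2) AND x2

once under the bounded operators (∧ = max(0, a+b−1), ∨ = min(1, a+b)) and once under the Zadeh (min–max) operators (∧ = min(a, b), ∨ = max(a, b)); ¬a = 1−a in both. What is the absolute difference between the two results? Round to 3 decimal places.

0.170

Under bounded:
  x1 OR x2 = min(1, a+b) on (0.40, 0.17) = 0.57
  (x1 OR x2) AND x2 = max(0, a+b−1) on (0.57, 0.17) = 0.00
  → value = 0.0000
Under Zadeh (min–max):
  x1 OR x2 = max(a, b) on (0.40, 0.17) = 0.40
  (x1 OR x2) AND x2 = min(a, b) on (0.40, 0.17) = 0.17
  → value = 0.1700
|0.0000 − 0.1700| = 0.170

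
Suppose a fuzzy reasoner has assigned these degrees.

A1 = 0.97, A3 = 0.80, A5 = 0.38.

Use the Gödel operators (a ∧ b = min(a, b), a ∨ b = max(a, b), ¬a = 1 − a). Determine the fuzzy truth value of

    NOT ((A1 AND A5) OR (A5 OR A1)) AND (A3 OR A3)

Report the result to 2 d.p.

A1 AND A5 = min(a, b) on (0.97, 0.38) = 0.38
A5 OR A1 = max(a, b) on (0.38, 0.97) = 0.97
(A1 AND A5) OR (A5 OR A1) = max(a, b) on (0.38, 0.97) = 0.97
NOT ((A1 AND A5) OR (A5 OR A1)) = 1 − 0.97 = 0.03
A3 OR A3 = max(a, b) on (0.80, 0.80) = 0.80
NOT ((A1 AND A5) OR (A5 OR A1)) AND (A3 OR A3) = min(a, b) on (0.03, 0.80) = 0.03

0.03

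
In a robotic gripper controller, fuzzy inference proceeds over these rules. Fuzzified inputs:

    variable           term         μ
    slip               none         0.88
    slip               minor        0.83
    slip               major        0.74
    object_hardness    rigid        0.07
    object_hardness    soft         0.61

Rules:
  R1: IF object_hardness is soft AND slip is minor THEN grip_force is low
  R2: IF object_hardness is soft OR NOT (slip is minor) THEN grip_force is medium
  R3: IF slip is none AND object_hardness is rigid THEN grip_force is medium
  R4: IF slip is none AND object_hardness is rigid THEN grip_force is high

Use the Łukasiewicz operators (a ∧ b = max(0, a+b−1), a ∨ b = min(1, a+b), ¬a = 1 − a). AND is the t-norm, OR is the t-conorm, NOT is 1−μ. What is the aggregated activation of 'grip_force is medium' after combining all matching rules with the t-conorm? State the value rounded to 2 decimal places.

0.78

R1: soft=0.61, minor=0.83; AND[max(0, a+b−1)] → w = 0.44
R2: soft=0.61, ¬minor=1−0.83=0.17; OR[min(1, a+b)] → w = 0.78
R3: none=0.88, rigid=0.07; AND[max(0, a+b−1)] → w = 0.00
R4: none=0.88, rigid=0.07; AND[max(0, a+b−1)] → w = 0.00
Rules with consequent 'medium': {R2, R3} → strengths 0.78, 0.00
Aggregate via t-conorm [min(1, a+b)]: 0.78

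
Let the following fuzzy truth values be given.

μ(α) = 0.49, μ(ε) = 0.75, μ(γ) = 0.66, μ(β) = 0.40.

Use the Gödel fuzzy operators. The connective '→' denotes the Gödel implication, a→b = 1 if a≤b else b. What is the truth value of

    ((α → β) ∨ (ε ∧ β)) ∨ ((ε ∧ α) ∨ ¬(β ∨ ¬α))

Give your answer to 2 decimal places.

0.49

α → β  [Gödel: 1 if a≤b else b] with a=0.49, b=0.40 → 0.40
ε ∧ β = min(a, b) on (0.75, 0.40) = 0.40
(α → β) ∨ (ε ∧ β) = max(a, b) on (0.40, 0.40) = 0.40
ε ∧ α = min(a, b) on (0.75, 0.49) = 0.49
¬α = 1 − 0.49 = 0.51
β ∨ ¬α = max(a, b) on (0.40, 0.51) = 0.51
¬(β ∨ ¬α) = 1 − 0.51 = 0.49
(ε ∧ α) ∨ ¬(β ∨ ¬α) = max(a, b) on (0.49, 0.49) = 0.49
((α → β) ∨ (ε ∧ β)) ∨ ((ε ∧ α) ∨ ¬(β ∨ ¬α)) = max(a, b) on (0.40, 0.49) = 0.49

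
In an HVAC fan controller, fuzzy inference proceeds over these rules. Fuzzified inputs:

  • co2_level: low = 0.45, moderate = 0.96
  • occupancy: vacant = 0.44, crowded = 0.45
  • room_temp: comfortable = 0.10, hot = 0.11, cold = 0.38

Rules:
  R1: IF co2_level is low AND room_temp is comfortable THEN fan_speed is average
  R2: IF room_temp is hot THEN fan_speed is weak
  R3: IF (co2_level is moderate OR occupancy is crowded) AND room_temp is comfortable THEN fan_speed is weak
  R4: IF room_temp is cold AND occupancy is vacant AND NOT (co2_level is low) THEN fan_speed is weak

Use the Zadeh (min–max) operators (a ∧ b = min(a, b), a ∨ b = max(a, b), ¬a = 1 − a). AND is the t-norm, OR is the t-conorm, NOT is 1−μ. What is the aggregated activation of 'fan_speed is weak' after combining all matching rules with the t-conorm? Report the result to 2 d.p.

0.38

R1: low=0.45, comfortable=0.10; AND[min(a, b)] → w = 0.10
R2: hot=0.11 → w = 0.11
R3: (moderate=0.96 OR crowded=0.45) = 0.96; AND[min(a, b)] with comfortable=0.10 → w = 0.10
R4: cold=0.38, vacant=0.44, ¬low=1−0.45=0.55; AND[min(a, b)] → w = 0.38
Rules with consequent 'weak': {R2, R3, R4} → strengths 0.11, 0.10, 0.38
Aggregate via t-conorm [max(a, b)]: 0.38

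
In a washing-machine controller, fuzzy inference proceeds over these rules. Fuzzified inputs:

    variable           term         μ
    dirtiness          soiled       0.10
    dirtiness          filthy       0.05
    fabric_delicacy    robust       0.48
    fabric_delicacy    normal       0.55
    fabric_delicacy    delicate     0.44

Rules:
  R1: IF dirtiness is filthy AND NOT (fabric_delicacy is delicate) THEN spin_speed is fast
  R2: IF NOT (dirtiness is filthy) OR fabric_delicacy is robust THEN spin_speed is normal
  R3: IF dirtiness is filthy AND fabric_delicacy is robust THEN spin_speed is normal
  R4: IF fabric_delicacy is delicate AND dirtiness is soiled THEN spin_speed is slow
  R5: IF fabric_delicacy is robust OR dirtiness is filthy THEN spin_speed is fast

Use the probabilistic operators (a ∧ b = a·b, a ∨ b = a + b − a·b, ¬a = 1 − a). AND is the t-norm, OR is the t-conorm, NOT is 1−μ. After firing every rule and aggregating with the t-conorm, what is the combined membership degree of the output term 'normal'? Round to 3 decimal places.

R1: filthy=0.05, ¬delicate=1−0.44=0.56; AND[a·b] → w = 0.0280
R2: ¬filthy=1−0.05=0.95, robust=0.48; OR[a + b − a·b] → w = 0.9740
R3: filthy=0.05, robust=0.48; AND[a·b] → w = 0.0240
R4: delicate=0.44, soiled=0.10; AND[a·b] → w = 0.0440
R5: robust=0.48, filthy=0.05; OR[a + b − a·b] → w = 0.5060
Rules with consequent 'normal': {R2, R3} → strengths 0.9740, 0.0240
Aggregate via t-conorm [a + b − a·b]: 0.9746

0.975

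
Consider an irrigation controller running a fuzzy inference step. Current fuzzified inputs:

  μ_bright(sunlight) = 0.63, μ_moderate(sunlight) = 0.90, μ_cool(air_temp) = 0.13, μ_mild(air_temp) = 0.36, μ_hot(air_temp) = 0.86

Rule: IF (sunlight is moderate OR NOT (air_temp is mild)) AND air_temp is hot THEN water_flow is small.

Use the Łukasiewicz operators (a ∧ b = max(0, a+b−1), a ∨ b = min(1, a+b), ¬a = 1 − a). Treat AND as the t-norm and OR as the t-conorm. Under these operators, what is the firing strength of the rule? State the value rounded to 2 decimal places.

0.86

firing strength: (moderate=0.90 OR ¬mild=1−0.36=0.64) = 1.00; AND[max(0, a+b−1)] with hot=0.86 → w = 0.86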